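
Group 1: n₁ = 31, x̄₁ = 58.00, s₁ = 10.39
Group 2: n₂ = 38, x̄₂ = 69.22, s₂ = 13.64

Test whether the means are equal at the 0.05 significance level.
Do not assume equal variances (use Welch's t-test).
Welch's two-sample t-test:
H₀: μ₁ = μ₂
H₁: μ₁ ≠ μ₂
s₁²/n₁ = 10.39²/31 = 3.4823,  s₂²/n₂ = 13.64²/38 = 4.8960
SE = √(s₁²/n₁ + s₂²/n₂) = √(3.4823 + 4.8960) = 2.8945
df (Welch-Satterthwaite) = (s₁²/n₁ + s₂²/n₂)² / [(s₁²/n₁)²/(n₁-1) + (s₂²/n₂)²/(n₂-1)] ≈ 66.72
t = (x̄₁ - x̄₂) / SE = (58.00 - 69.22) / 2.8945 = -11.22 / 2.8945 = -3.876
p-value = 0.0002

Since p-value < α = 0.05, we reject H₀.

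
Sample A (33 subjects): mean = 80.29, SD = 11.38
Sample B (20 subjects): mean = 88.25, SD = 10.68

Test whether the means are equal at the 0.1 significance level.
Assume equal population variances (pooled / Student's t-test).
Student's two-sample t-test (equal variances):
H₀: μ₁ = μ₂
H₁: μ₁ ≠ μ₂
df = n₁ + n₂ - 2 = 51
Pooled variance s_p² = [(n₁-1)s₁² + (n₂-1)s₂²] / (n₁ + n₂ - 2) = [(32)(11.38²) + (19)(10.68²)] / 51 = 123.7515
SE = √(s_p²(1/n₁ + 1/n₂)) = √(123.7515 × (1/33 + 1/20)) = 3.1524
t = (x̄₁ - x̄₂) / SE = (80.29 - 88.25) / 3.1524 = -7.96 / 3.1524 = -2.525
p-value = 0.0147

Since p-value < α = 0.1, we reject H₀.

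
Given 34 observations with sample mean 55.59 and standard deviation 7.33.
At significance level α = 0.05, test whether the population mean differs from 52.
One-sample t-test:
H₀: μ = 52
H₁: μ ≠ 52
df = n - 1 = 33
t = (x̄ - μ₀) / (s/√n) = (55.59 - 52) / (7.33/√34) = 2.856
p-value = 0.0074

Since p-value < α = 0.05, we reject H₀.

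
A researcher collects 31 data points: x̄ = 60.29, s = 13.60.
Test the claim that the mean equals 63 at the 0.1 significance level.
One-sample t-test:
H₀: μ = 63
H₁: μ ≠ 63
df = n - 1 = 30
t = (x̄ - μ₀) / (s/√n) = (60.29 - 63) / (13.60/√31) = -1.109
p-value = 0.2760

Since p-value > α = 0.1, we fail to reject H₀.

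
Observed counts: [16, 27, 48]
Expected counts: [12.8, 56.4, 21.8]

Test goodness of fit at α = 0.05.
Chi-square goodness of fit test:
H₀: observed counts match expected distribution
H₁: observed counts differ from expected distribution
df = k - 1 = 2
χ² = Σ(O - E)²/E
   = (16 - 12.8)²/12.8 + (27 - 56.4)²/56.4 + (48 - 21.8)²/21.8
   = 0.800 + 15.326 + 31.488
   = 47.61
p-value < 0.0001

Since p-value < α = 0.05, we reject H₀.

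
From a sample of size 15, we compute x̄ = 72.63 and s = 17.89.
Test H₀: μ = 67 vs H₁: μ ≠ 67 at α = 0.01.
One-sample t-test:
H₀: μ = 67
H₁: μ ≠ 67
df = n - 1 = 14
t = (x̄ - μ₀) / (s/√n) = (72.63 - 67) / (17.89/√15) = 1.219
p-value = 0.2430

Since p-value > α = 0.01, we fail to reject H₀.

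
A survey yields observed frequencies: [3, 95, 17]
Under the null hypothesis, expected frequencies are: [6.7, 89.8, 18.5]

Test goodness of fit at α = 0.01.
Chi-square goodness of fit test:
H₀: observed counts match expected distribution
H₁: observed counts differ from expected distribution
df = k - 1 = 2
χ² = Σ(O - E)²/E
   = (3 - 6.7)²/6.7 + (95 - 89.8)²/89.8 + (17 - 18.5)²/18.5
   = 2.043 + 0.301 + 0.122
   = 2.47
p-value = 0.2914

Since p-value > α = 0.01, we fail to reject H₀.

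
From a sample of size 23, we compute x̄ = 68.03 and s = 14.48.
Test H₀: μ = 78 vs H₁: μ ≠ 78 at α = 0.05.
One-sample t-test:
H₀: μ = 78
H₁: μ ≠ 78
df = n - 1 = 22
t = (x̄ - μ₀) / (s/√n) = (68.03 - 78) / (14.48/√23) = -3.302
p-value = 0.0032

Since p-value < α = 0.05, we reject H₀.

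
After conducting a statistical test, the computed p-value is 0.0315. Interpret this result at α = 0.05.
Since p = 0.0315 < α = 0.05, reject H₀.
There is sufficient evidence to reject the null hypothesis; the result is statistically significant at the 0.05 level.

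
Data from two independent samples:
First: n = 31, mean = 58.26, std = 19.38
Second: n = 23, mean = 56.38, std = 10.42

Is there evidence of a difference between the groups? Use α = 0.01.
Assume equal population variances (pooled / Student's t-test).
Student's two-sample t-test (equal variances):
H₀: μ₁ = μ₂
H₁: μ₁ ≠ μ₂
df = n₁ + n₂ - 2 = 52
Pooled variance s_p² = [(n₁-1)s₁² + (n₂-1)s₂²] / (n₁ + n₂ - 2) = [(30)(19.38²) + (22)(10.42²)] / 52 = 262.6195
SE = √(s_p²(1/n₁ + 1/n₂)) = √(262.6195 × (1/31 + 1/23)) = 4.4598
t = (x̄₁ - x̄₂) / SE = (58.26 - 56.38) / 4.4598 = 1.88 / 4.4598 = 0.422
p-value = 0.6751

Since p-value > α = 0.01, we fail to reject H₀.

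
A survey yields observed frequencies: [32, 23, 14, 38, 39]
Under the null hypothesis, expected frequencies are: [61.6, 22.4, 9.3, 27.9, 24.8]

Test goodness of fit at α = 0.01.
Chi-square goodness of fit test:
H₀: observed counts match expected distribution
H₁: observed counts differ from expected distribution
df = k - 1 = 4
χ² = Σ(O - E)²/E
   = (32 - 61.6)²/61.6 + (23 - 22.4)²/22.4 + (14 - 9.3)²/9.3 + (38 - 27.9)²/27.9 + (39 - 24.8)²/24.8
   = 14.223 + 0.016 + 2.375 + 3.656 + 8.131
   = 28.40
p-value < 0.0001

Since p-value < α = 0.01, we reject H₀.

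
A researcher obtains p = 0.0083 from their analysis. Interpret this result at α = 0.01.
Since p = 0.0083 < α = 0.01, reject H₀.
There is sufficient evidence to reject the null hypothesis; the result is statistically significant at the 0.01 level.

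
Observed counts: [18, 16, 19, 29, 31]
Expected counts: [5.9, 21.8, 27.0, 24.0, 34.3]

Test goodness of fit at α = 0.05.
Chi-square goodness of fit test:
H₀: observed counts match expected distribution
H₁: observed counts differ from expected distribution
df = k - 1 = 4
χ² = Σ(O - E)²/E
   = (18 - 5.9)²/5.9 + (16 - 21.8)²/21.8 + (19 - 27.0)²/27.0 + (29 - 24.0)²/24.0 + (31 - 34.3)²/34.3
   = 24.815 + 1.543 + 2.370 + 1.042 + 0.317
   = 30.09
p-value < 0.0001

Since p-value < α = 0.05, we reject H₀.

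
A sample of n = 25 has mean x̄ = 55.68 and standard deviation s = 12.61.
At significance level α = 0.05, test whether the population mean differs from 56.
One-sample t-test:
H₀: μ = 56
H₁: μ ≠ 56
df = n - 1 = 24
t = (x̄ - μ₀) / (s/√n) = (55.68 - 56) / (12.61/√25) = -0.127
p-value = 0.9001

Since p-value > α = 0.05, we fail to reject H₀.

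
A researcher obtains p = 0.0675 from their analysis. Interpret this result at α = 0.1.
Since p = 0.0675 < α = 0.1, reject H₀.
There is sufficient evidence to reject the null hypothesis; the result is statistically significant at the 0.1 level.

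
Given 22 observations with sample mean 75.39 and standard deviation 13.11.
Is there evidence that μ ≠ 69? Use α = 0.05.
One-sample t-test:
H₀: μ = 69
H₁: μ ≠ 69
df = n - 1 = 21
t = (x̄ - μ₀) / (s/√n) = (75.39 - 69) / (13.11/√22) = 2.286
p-value = 0.0327

Since p-value < α = 0.05, we reject H₀.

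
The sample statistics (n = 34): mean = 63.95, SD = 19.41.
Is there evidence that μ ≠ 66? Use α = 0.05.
One-sample t-test:
H₀: μ = 66
H₁: μ ≠ 66
df = n - 1 = 33
t = (x̄ - μ₀) / (s/√n) = (63.95 - 66) / (19.41/√34) = -0.616
p-value = 0.5422

Since p-value > α = 0.05, we fail to reject H₀.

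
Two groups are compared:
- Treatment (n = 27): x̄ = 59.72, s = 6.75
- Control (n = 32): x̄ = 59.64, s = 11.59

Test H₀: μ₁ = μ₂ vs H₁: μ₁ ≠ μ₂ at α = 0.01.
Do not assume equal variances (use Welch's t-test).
Welch's two-sample t-test:
H₀: μ₁ = μ₂
H₁: μ₁ ≠ μ₂
s₁²/n₁ = 6.75²/27 = 1.6875,  s₂²/n₂ = 11.59²/32 = 4.1978
SE = √(s₁²/n₁ + s₂²/n₂) = √(1.6875 + 4.1978) = 2.4260
df (Welch-Satterthwaite) = (s₁²/n₁ + s₂²/n₂)² / [(s₁²/n₁)²/(n₁-1) + (s₂²/n₂)²/(n₂-1)] ≈ 51.09
t = (x̄₁ - x̄₂) / SE = (59.72 - 59.64) / 2.4260 = 0.08 / 2.4260 = 0.033
p-value = 0.9738

Since p-value > α = 0.01, we fail to reject H₀.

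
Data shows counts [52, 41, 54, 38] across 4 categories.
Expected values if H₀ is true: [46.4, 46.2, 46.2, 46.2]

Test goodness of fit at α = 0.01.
Chi-square goodness of fit test:
H₀: observed counts match expected distribution
H₁: observed counts differ from expected distribution
df = k - 1 = 3
χ² = Σ(O - E)²/E
   = (52 - 46.4)²/46.4 + (41 - 46.2)²/46.2 + (54 - 46.2)²/46.2 + (38 - 46.2)²/46.2
   = 0.676 + 0.585 + 1.317 + 1.455
   = 4.03
p-value = 0.2579

Since p-value > α = 0.01, we fail to reject H₀.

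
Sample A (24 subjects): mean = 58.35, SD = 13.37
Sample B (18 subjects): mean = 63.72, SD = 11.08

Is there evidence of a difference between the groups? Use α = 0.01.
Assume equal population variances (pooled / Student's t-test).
Student's two-sample t-test (equal variances):
H₀: μ₁ = μ₂
H₁: μ₁ ≠ μ₂
df = n₁ + n₂ - 2 = 40
Pooled variance s_p² = [(n₁-1)s₁² + (n₂-1)s₂²] / (n₁ + n₂ - 2) = [(23)(13.37²) + (17)(11.08²)] / 40 = 154.9609
SE = √(s_p²(1/n₁ + 1/n₂)) = √(154.9609 × (1/24 + 1/18)) = 3.8814
t = (x̄₁ - x̄₂) / SE = (58.35 - 63.72) / 3.8814 = -5.37 / 3.8814 = -1.384
p-value = 0.1742

Since p-value > α = 0.01, we fail to reject H₀.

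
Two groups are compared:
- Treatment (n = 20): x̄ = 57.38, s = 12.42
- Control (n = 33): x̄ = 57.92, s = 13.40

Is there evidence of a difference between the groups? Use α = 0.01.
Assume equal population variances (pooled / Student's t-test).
Student's two-sample t-test (equal variances):
H₀: μ₁ = μ₂
H₁: μ₁ ≠ μ₂
df = n₁ + n₂ - 2 = 51
Pooled variance s_p² = [(n₁-1)s₁² + (n₂-1)s₂²] / (n₁ + n₂ - 2) = [(19)(12.42²) + (32)(13.40²)] / 51 = 170.1332
SE = √(s_p²(1/n₁ + 1/n₂)) = √(170.1332 × (1/20 + 1/33)) = 3.6962
t = (x̄₁ - x̄₂) / SE = (57.38 - 57.92) / 3.6962 = -0.54 / 3.6962 = -0.146
p-value = 0.8844

Since p-value > α = 0.01, we fail to reject H₀.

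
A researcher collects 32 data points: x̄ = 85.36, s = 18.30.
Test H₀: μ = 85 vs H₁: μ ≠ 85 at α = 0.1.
One-sample t-test:
H₀: μ = 85
H₁: μ ≠ 85
df = n - 1 = 31
t = (x̄ - μ₀) / (s/√n) = (85.36 - 85) / (18.30/√32) = 0.111
p-value = 0.9121

Since p-value > α = 0.1, we fail to reject H₀.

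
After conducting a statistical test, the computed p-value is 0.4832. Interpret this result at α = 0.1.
Since p = 0.4832 > α = 0.1, fail to reject H₀.
There is insufficient evidence to reject the null hypothesis; the result is not statistically significant at the 0.1 level.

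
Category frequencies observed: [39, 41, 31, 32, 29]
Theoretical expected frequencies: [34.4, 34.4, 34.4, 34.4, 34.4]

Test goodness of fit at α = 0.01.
Chi-square goodness of fit test:
H₀: observed counts match expected distribution
H₁: observed counts differ from expected distribution
df = k - 1 = 4
χ² = Σ(O - E)²/E
   = (39 - 34.4)²/34.4 + (41 - 34.4)²/34.4 + (31 - 34.4)²/34.4 + (32 - 34.4)²/34.4 + (29 - 34.4)²/34.4
   = 0.615 + 1.266 + 0.336 + 0.167 + 0.848
   = 3.23
p-value = 0.5197

Since p-value > α = 0.01, we fail to reject H₀.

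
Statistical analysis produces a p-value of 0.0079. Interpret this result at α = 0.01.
Since p = 0.0079 < α = 0.01, reject H₀.
There is sufficient evidence to reject the null hypothesis; the result is statistically significant at the 0.01 level.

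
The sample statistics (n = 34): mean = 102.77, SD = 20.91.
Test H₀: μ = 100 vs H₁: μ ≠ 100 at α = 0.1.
One-sample t-test:
H₀: μ = 100
H₁: μ ≠ 100
df = n - 1 = 33
t = (x̄ - μ₀) / (s/√n) = (102.77 - 100) / (20.91/√34) = 0.772
p-value = 0.4454

Since p-value > α = 0.1, we fail to reject H₀.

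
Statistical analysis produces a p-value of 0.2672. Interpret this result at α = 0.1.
Since p = 0.2672 > α = 0.1, fail to reject H₀.
There is insufficient evidence to reject the null hypothesis; the result is not statistically significant at the 0.1 level.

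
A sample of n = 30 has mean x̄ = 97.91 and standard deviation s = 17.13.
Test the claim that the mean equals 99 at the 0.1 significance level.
One-sample t-test:
H₀: μ = 99
H₁: μ ≠ 99
df = n - 1 = 29
t = (x̄ - μ₀) / (s/√n) = (97.91 - 99) / (17.13/√30) = -0.349
p-value = 0.7300

Since p-value > α = 0.1, we fail to reject H₀.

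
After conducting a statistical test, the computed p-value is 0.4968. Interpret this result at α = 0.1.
Since p = 0.4968 > α = 0.1, fail to reject H₀.
There is insufficient evidence to reject the null hypothesis; the result is not statistically significant at the 0.1 level.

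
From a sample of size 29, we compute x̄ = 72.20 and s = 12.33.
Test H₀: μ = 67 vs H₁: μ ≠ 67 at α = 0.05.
One-sample t-test:
H₀: μ = 67
H₁: μ ≠ 67
df = n - 1 = 28
t = (x̄ - μ₀) / (s/√n) = (72.20 - 67) / (12.33/√29) = 2.271
p-value = 0.0310

Since p-value < α = 0.05, we reject H₀.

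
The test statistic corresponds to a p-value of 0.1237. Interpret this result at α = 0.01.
Since p = 0.1237 > α = 0.01, fail to reject H₀.
There is insufficient evidence to reject the null hypothesis; the result is not statistically significant at the 0.01 level.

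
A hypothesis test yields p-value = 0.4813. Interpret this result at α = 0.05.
Since p = 0.4813 > α = 0.05, fail to reject H₀.
There is insufficient evidence to reject the null hypothesis; the result is not statistically significant at the 0.05 level.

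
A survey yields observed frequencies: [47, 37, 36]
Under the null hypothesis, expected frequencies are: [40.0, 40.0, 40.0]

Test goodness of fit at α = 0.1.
Chi-square goodness of fit test:
H₀: observed counts match expected distribution
H₁: observed counts differ from expected distribution
df = k - 1 = 2
χ² = Σ(O - E)²/E
   = (47 - 40.0)²/40.0 + (37 - 40.0)²/40.0 + (36 - 40.0)²/40.0
   = 1.225 + 0.225 + 0.400
   = 1.85
p-value = 0.3965

Since p-value > α = 0.1, we fail to reject H₀.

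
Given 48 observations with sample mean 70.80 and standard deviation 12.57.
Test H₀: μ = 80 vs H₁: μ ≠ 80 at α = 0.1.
One-sample t-test:
H₀: μ = 80
H₁: μ ≠ 80
df = n - 1 = 47
t = (x̄ - μ₀) / (s/√n) = (70.80 - 80) / (12.57/√48) = -5.071
p-value < 0.0001

Since p-value < α = 0.1, we reject H₀.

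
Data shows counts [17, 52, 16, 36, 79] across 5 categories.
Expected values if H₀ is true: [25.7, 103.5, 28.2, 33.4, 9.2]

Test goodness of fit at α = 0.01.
Chi-square goodness of fit test:
H₀: observed counts match expected distribution
H₁: observed counts differ from expected distribution
df = k - 1 = 4
χ² = Σ(O - E)²/E
   = (17 - 25.7)²/25.7 + (52 - 103.5)²/103.5 + (16 - 28.2)²/28.2 + (36 - 33.4)²/33.4 + (79 - 9.2)²/9.2
   = 2.945 + 25.626 + 5.278 + 0.202 + 529.570
   = 563.62
p-value < 0.0001

Since p-value < α = 0.01, we reject H₀.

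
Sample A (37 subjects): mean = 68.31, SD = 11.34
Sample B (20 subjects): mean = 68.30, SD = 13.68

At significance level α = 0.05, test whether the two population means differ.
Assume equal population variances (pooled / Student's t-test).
Student's two-sample t-test (equal variances):
H₀: μ₁ = μ₂
H₁: μ₁ ≠ μ₂
df = n₁ + n₂ - 2 = 55
Pooled variance s_p² = [(n₁-1)s₁² + (n₂-1)s₂²] / (n₁ + n₂ - 2) = [(36)(11.34²) + (19)(13.68²)] / 55 = 148.8209
SE = √(s_p²(1/n₁ + 1/n₂)) = √(148.8209 × (1/37 + 1/20)) = 3.3857
t = (x̄₁ - x̄₂) / SE = (68.31 - 68.30) / 3.3857 = 0.01 / 3.3857 = 0.003
p-value = 0.9977

Since p-value > α = 0.05, we fail to reject H₀.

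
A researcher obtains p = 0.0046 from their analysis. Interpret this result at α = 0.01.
Since p = 0.0046 < α = 0.01, reject H₀.
There is sufficient evidence to reject the null hypothesis; the result is statistically significant at the 0.01 level.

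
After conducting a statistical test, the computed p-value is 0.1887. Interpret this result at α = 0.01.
Since p = 0.1887 > α = 0.01, fail to reject H₀.
There is insufficient evidence to reject the null hypothesis; the result is not statistically significant at the 0.01 level.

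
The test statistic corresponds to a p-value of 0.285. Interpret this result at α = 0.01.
Since p = 0.285 > α = 0.01, fail to reject H₀.
There is insufficient evidence to reject the null hypothesis; the result is not statistically significant at the 0.01 level.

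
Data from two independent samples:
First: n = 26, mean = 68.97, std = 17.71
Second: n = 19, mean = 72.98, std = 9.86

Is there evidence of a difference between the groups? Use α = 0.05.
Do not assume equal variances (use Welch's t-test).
Welch's two-sample t-test:
H₀: μ₁ = μ₂
H₁: μ₁ ≠ μ₂
s₁²/n₁ = 17.71²/26 = 12.0632,  s₂²/n₂ = 9.86²/19 = 5.1168
SE = √(s₁²/n₁ + s₂²/n₂) = √(12.0632 + 5.1168) = 4.1449
df (Welch-Satterthwaite) = (s₁²/n₁ + s₂²/n₂)² / [(s₁²/n₁)²/(n₁-1) + (s₂²/n₂)²/(n₂-1)] ≈ 40.57
t = (x̄₁ - x̄₂) / SE = (68.97 - 72.98) / 4.1449 = -4.01 / 4.1449 = -0.967
p-value = 0.3390

Since p-value > α = 0.05, we fail to reject H₀.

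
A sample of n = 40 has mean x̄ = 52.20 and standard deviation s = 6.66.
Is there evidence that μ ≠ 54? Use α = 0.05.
One-sample t-test:
H₀: μ = 54
H₁: μ ≠ 54
df = n - 1 = 39
t = (x̄ - μ₀) / (s/√n) = (52.20 - 54) / (6.66/√40) = -1.709
p-value = 0.0953

Since p-value > α = 0.05, we fail to reject H₀.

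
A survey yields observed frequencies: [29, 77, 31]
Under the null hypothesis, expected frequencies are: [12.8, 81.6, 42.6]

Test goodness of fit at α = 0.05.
Chi-square goodness of fit test:
H₀: observed counts match expected distribution
H₁: observed counts differ from expected distribution
df = k - 1 = 2
χ² = Σ(O - E)²/E
   = (29 - 12.8)²/12.8 + (77 - 81.6)²/81.6 + (31 - 42.6)²/42.6
   = 20.503 + 0.259 + 3.159
   = 23.92
p-value < 0.0001

Since p-value < α = 0.05, we reject H₀.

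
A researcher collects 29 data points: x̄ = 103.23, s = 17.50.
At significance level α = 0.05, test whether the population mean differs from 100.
One-sample t-test:
H₀: μ = 100
H₁: μ ≠ 100
df = n - 1 = 28
t = (x̄ - μ₀) / (s/√n) = (103.23 - 100) / (17.50/√29) = 0.994
p-value = 0.3288

Since p-value > α = 0.05, we fail to reject H₀.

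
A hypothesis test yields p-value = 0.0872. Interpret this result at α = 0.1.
Since p = 0.0872 < α = 0.1, reject H₀.
There is sufficient evidence to reject the null hypothesis; the result is statistically significant at the 0.1 level.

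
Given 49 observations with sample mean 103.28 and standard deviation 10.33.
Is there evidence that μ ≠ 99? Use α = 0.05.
One-sample t-test:
H₀: μ = 99
H₁: μ ≠ 99
df = n - 1 = 48
t = (x̄ - μ₀) / (s/√n) = (103.28 - 99) / (10.33/√49) = 2.900
p-value = 0.0056

Since p-value < α = 0.05, we reject H₀.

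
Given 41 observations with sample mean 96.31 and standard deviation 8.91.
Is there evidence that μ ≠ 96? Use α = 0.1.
One-sample t-test:
H₀: μ = 96
H₁: μ ≠ 96
df = n - 1 = 40
t = (x̄ - μ₀) / (s/√n) = (96.31 - 96) / (8.91/√41) = 0.223
p-value = 0.8248

Since p-value > α = 0.1, we fail to reject H₀.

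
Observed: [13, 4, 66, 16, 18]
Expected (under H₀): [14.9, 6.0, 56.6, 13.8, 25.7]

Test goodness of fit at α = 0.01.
Chi-square goodness of fit test:
H₀: observed counts match expected distribution
H₁: observed counts differ from expected distribution
df = k - 1 = 4
χ² = Σ(O - E)²/E
   = (13 - 14.9)²/14.9 + (4 - 6.0)²/6.0 + (66 - 56.6)²/56.6 + (16 - 13.8)²/13.8 + (18 - 25.7)²/25.7
   = 0.242 + 0.667 + 1.561 + 0.351 + 2.307
   = 5.13
p-value = 0.2744

Since p-value > α = 0.01, we fail to reject H₀.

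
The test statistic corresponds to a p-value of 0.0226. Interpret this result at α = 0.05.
Since p = 0.0226 < α = 0.05, reject H₀.
There is sufficient evidence to reject the null hypothesis; the result is statistically significant at the 0.05 level.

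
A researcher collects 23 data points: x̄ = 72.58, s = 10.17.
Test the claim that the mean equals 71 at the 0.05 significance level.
One-sample t-test:
H₀: μ = 71
H₁: μ ≠ 71
df = n - 1 = 22
t = (x̄ - μ₀) / (s/√n) = (72.58 - 71) / (10.17/√23) = 0.745
p-value = 0.4641

Since p-value > α = 0.05, we fail to reject H₀.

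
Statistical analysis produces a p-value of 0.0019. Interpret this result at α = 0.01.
Since p = 0.0019 < α = 0.01, reject H₀.
There is sufficient evidence to reject the null hypothesis; the result is statistically significant at the 0.01 level.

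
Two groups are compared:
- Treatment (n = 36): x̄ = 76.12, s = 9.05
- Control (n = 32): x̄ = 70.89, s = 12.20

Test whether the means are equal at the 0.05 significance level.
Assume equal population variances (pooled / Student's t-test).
Student's two-sample t-test (equal variances):
H₀: μ₁ = μ₂
H₁: μ₁ ≠ μ₂
df = n₁ + n₂ - 2 = 66
Pooled variance s_p² = [(n₁-1)s₁² + (n₂-1)s₂²] / (n₁ + n₂ - 2) = [(35)(9.05²) + (31)(12.20²)] / 66 = 113.3428
SE = √(s_p²(1/n₁ + 1/n₂)) = √(113.3428 × (1/36 + 1/32)) = 2.5866
t = (x̄₁ - x̄₂) / SE = (76.12 - 70.89) / 2.5866 = 5.23 / 2.5866 = 2.022
p-value = 0.0472

Since p-value < α = 0.05, we reject H₀.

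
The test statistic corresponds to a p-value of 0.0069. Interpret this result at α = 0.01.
Since p = 0.0069 < α = 0.01, reject H₀.
There is sufficient evidence to reject the null hypothesis; the result is statistically significant at the 0.01 level.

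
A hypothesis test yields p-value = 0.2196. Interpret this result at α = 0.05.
Since p = 0.2196 > α = 0.05, fail to reject H₀.
There is insufficient evidence to reject the null hypothesis; the result is not statistically significant at the 0.05 level.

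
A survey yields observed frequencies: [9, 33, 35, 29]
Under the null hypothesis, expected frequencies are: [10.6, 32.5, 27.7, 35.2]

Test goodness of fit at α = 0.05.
Chi-square goodness of fit test:
H₀: observed counts match expected distribution
H₁: observed counts differ from expected distribution
df = k - 1 = 3
χ² = Σ(O - E)²/E
   = (9 - 10.6)²/10.6 + (33 - 32.5)²/32.5 + (35 - 27.7)²/27.7 + (29 - 35.2)²/35.2
   = 0.242 + 0.008 + 1.924 + 1.092
   = 3.27
p-value = 0.3525

Since p-value > α = 0.05, we fail to reject H₀.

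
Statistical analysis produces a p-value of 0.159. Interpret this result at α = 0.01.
Since p = 0.159 > α = 0.01, fail to reject H₀.
There is insufficient evidence to reject the null hypothesis; the result is not statistically significant at the 0.01 level.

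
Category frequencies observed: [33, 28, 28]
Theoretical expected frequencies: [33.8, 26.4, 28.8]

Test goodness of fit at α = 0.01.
Chi-square goodness of fit test:
H₀: observed counts match expected distribution
H₁: observed counts differ from expected distribution
df = k - 1 = 2
χ² = Σ(O - E)²/E
   = (33 - 33.8)²/33.8 + (28 - 26.4)²/26.4 + (28 - 28.8)²/28.8
   = 0.019 + 0.097 + 0.022
   = 0.14
p-value = 0.9333

Since p-value > α = 0.01, we fail to reject H₀.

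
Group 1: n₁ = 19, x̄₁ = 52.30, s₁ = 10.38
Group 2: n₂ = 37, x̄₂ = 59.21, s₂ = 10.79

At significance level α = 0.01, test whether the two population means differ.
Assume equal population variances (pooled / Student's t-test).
Student's two-sample t-test (equal variances):
H₀: μ₁ = μ₂
H₁: μ₁ ≠ μ₂
df = n₁ + n₂ - 2 = 54
Pooled variance s_p² = [(n₁-1)s₁² + (n₂-1)s₂²] / (n₁ + n₂ - 2) = [(18)(10.38²) + (36)(10.79²)] / 54 = 113.5309
SE = √(s_p²(1/n₁ + 1/n₂)) = √(113.5309 × (1/19 + 1/37)) = 3.0073
t = (x̄₁ - x̄₂) / SE = (52.30 - 59.21) / 3.0073 = -6.91 / 3.0073 = -2.298
p-value = 0.0255

Since p-value > α = 0.01, we fail to reject H₀.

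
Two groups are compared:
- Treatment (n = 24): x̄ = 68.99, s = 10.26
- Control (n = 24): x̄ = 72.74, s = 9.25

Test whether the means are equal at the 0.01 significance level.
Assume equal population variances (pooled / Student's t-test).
Student's two-sample t-test (equal variances):
H₀: μ₁ = μ₂
H₁: μ₁ ≠ μ₂
df = n₁ + n₂ - 2 = 46
Pooled variance s_p² = [(n₁-1)s₁² + (n₂-1)s₂²] / (n₁ + n₂ - 2) = [(23)(10.26²) + (23)(9.25²)] / 46 = 95.4151
SE = √(s_p²(1/n₁ + 1/n₂)) = √(95.4151 × (1/24 + 1/24)) = 2.8198
t = (x̄₁ - x̄₂) / SE = (68.99 - 72.74) / 2.8198 = -3.75 / 2.8198 = -1.330
p-value = 0.1901

Since p-value > α = 0.01, we fail to reject H₀.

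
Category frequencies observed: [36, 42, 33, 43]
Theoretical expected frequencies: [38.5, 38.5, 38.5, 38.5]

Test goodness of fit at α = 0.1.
Chi-square goodness of fit test:
H₀: observed counts match expected distribution
H₁: observed counts differ from expected distribution
df = k - 1 = 3
χ² = Σ(O - E)²/E
   = (36 - 38.5)²/38.5 + (42 - 38.5)²/38.5 + (33 - 38.5)²/38.5 + (43 - 38.5)²/38.5
   = 0.162 + 0.318 + 0.786 + 0.526
   = 1.79
p-value = 0.6166

Since p-value > α = 0.1, we fail to reject H₀.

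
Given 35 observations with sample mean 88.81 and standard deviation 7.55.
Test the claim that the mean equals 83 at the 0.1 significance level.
One-sample t-test:
H₀: μ = 83
H₁: μ ≠ 83
df = n - 1 = 34
t = (x̄ - μ₀) / (s/√n) = (88.81 - 83) / (7.55/√35) = 4.553
p-value = 0.0001

Since p-value < α = 0.1, we reject H₀.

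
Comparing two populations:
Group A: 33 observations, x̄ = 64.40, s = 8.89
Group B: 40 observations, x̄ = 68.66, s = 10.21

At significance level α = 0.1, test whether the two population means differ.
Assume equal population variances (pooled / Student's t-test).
Student's two-sample t-test (equal variances):
H₀: μ₁ = μ₂
H₁: μ₁ ≠ μ₂
df = n₁ + n₂ - 2 = 71
Pooled variance s_p² = [(n₁-1)s₁² + (n₂-1)s₂²] / (n₁ + n₂ - 2) = [(32)(8.89²) + (39)(10.21²)] / 71 = 92.8809
SE = √(s_p²(1/n₁ + 1/n₂)) = √(92.8809 × (1/33 + 1/40)) = 2.2664
t = (x̄₁ - x̄₂) / SE = (64.40 - 68.66) / 2.2664 = -4.26 / 2.2664 = -1.880
p-value = 0.0643

Since p-value < α = 0.1, we reject H₀.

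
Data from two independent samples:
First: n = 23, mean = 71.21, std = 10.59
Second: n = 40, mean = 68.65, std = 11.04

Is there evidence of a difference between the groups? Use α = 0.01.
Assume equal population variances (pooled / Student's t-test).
Student's two-sample t-test (equal variances):
H₀: μ₁ = μ₂
H₁: μ₁ ≠ μ₂
df = n₁ + n₂ - 2 = 61
Pooled variance s_p² = [(n₁-1)s₁² + (n₂-1)s₂²] / (n₁ + n₂ - 2) = [(22)(10.59²) + (39)(11.04²)] / 61 = 118.3712
SE = √(s_p²(1/n₁ + 1/n₂)) = √(118.3712 × (1/23 + 1/40)) = 2.8471
t = (x̄₁ - x̄₂) / SE = (71.21 - 68.65) / 2.8471 = 2.56 / 2.8471 = 0.899
p-value = 0.3721

Since p-value > α = 0.01, we fail to reject H₀.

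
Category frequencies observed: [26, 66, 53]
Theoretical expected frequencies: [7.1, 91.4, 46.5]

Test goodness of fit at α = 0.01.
Chi-square goodness of fit test:
H₀: observed counts match expected distribution
H₁: observed counts differ from expected distribution
df = k - 1 = 2
χ² = Σ(O - E)²/E
   = (26 - 7.1)²/7.1 + (66 - 91.4)²/91.4 + (53 - 46.5)²/46.5
   = 50.311 + 7.059 + 0.909
   = 58.28
p-value < 0.0001

Since p-value < α = 0.01, we reject H₀.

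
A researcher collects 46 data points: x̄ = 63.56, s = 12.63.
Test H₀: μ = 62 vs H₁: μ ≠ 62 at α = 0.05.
One-sample t-test:
H₀: μ = 62
H₁: μ ≠ 62
df = n - 1 = 45
t = (x̄ - μ₀) / (s/√n) = (63.56 - 62) / (12.63/√46) = 0.838
p-value = 0.4066

Since p-value > α = 0.05, we fail to reject H₀.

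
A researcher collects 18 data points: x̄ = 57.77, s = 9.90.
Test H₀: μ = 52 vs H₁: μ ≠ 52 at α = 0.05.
One-sample t-test:
H₀: μ = 52
H₁: μ ≠ 52
df = n - 1 = 17
t = (x̄ - μ₀) / (s/√n) = (57.77 - 52) / (9.90/√18) = 2.473
p-value = 0.0243

Since p-value < α = 0.05, we reject H₀.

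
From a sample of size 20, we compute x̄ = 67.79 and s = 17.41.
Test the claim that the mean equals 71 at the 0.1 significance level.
One-sample t-test:
H₀: μ = 71
H₁: μ ≠ 71
df = n - 1 = 19
t = (x̄ - μ₀) / (s/√n) = (67.79 - 71) / (17.41/√20) = -0.825
p-value = 0.4199

Since p-value > α = 0.1, we fail to reject H₀.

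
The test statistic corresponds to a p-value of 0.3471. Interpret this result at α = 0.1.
Since p = 0.3471 > α = 0.1, fail to reject H₀.
There is insufficient evidence to reject the null hypothesis; the result is not statistically significant at the 0.1 level.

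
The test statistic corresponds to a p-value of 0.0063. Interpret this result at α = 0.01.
Since p = 0.0063 < α = 0.01, reject H₀.
There is sufficient evidence to reject the null hypothesis; the result is statistically significant at the 0.01 level.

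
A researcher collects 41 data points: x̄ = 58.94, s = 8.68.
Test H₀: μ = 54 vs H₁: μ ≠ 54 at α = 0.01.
One-sample t-test:
H₀: μ = 54
H₁: μ ≠ 54
df = n - 1 = 40
t = (x̄ - μ₀) / (s/√n) = (58.94 - 54) / (8.68/√41) = 3.644
p-value = 0.0008

Since p-value < α = 0.01, we reject H₀.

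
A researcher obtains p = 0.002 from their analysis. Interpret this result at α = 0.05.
Since p = 0.002 < α = 0.05, reject H₀.
There is sufficient evidence to reject the null hypothesis; the result is statistically significant at the 0.05 level.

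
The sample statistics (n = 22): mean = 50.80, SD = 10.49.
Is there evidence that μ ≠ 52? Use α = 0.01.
One-sample t-test:
H₀: μ = 52
H₁: μ ≠ 52
df = n - 1 = 21
t = (x̄ - μ₀) / (s/√n) = (50.80 - 52) / (10.49/√22) = -0.537
p-value = 0.5972

Since p-value > α = 0.01, we fail to reject H₀.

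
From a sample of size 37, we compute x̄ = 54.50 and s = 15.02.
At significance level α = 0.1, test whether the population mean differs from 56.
One-sample t-test:
H₀: μ = 56
H₁: μ ≠ 56
df = n - 1 = 36
t = (x̄ - μ₀) / (s/√n) = (54.50 - 56) / (15.02/√37) = -0.607
p-value = 0.5474

Since p-value > α = 0.1, we fail to reject H₀.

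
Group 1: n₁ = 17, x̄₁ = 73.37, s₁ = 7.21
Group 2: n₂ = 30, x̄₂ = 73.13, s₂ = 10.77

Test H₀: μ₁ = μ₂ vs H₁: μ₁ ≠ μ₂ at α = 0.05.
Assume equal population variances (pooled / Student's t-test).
Student's two-sample t-test (equal variances):
H₀: μ₁ = μ₂
H₁: μ₁ ≠ μ₂
df = n₁ + n₂ - 2 = 45
Pooled variance s_p² = [(n₁-1)s₁² + (n₂-1)s₂²] / (n₁ + n₂ - 2) = [(16)(7.21²) + (29)(10.77²)] / 45 = 93.2342
SE = √(s_p²(1/n₁ + 1/n₂)) = √(93.2342 × (1/17 + 1/30)) = 2.9312
t = (x̄₁ - x̄₂) / SE = (73.37 - 73.13) / 2.9312 = 0.24 / 2.9312 = 0.082
p-value = 0.9351

Since p-value > α = 0.05, we fail to reject H₀.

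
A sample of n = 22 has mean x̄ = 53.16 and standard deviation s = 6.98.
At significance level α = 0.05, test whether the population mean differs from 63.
One-sample t-test:
H₀: μ = 63
H₁: μ ≠ 63
df = n - 1 = 21
t = (x̄ - μ₀) / (s/√n) = (53.16 - 63) / (6.98/√22) = -6.612
p-value < 0.0001

Since p-value < α = 0.05, we reject H₀.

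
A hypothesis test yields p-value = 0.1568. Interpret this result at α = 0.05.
Since p = 0.1568 > α = 0.05, fail to reject H₀.
There is insufficient evidence to reject the null hypothesis; the result is not statistically significant at the 0.05 level.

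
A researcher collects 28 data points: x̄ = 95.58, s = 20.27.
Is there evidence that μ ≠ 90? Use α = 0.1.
One-sample t-test:
H₀: μ = 90
H₁: μ ≠ 90
df = n - 1 = 27
t = (x̄ - μ₀) / (s/√n) = (95.58 - 90) / (20.27/√28) = 1.457
p-value = 0.1567

Since p-value > α = 0.1, we fail to reject H₀.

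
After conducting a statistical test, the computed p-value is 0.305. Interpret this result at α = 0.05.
Since p = 0.305 > α = 0.05, fail to reject H₀.
There is insufficient evidence to reject the null hypothesis; the result is not statistically significant at the 0.05 level.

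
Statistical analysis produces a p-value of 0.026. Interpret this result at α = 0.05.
Since p = 0.026 < α = 0.05, reject H₀.
There is sufficient evidence to reject the null hypothesis; the result is statistically significant at the 0.05 level.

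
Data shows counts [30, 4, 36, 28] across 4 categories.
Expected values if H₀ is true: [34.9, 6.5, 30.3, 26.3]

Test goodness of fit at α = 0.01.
Chi-square goodness of fit test:
H₀: observed counts match expected distribution
H₁: observed counts differ from expected distribution
df = k - 1 = 3
χ² = Σ(O - E)²/E
   = (30 - 34.9)²/34.9 + (4 - 6.5)²/6.5 + (36 - 30.3)²/30.3 + (28 - 26.3)²/26.3
   = 0.688 + 0.962 + 1.072 + 0.110
   = 2.83
p-value = 0.4183

Since p-value > α = 0.01, we fail to reject H₀.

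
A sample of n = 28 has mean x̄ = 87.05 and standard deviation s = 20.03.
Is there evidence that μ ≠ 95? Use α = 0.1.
One-sample t-test:
H₀: μ = 95
H₁: μ ≠ 95
df = n - 1 = 27
t = (x̄ - μ₀) / (s/√n) = (87.05 - 95) / (20.03/√28) = -2.100
p-value = 0.0452

Since p-value < α = 0.1, we reject H₀.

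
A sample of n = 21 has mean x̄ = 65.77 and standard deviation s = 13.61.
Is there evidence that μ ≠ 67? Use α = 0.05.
One-sample t-test:
H₀: μ = 67
H₁: μ ≠ 67
df = n - 1 = 20
t = (x̄ - μ₀) / (s/√n) = (65.77 - 67) / (13.61/√21) = -0.414
p-value = 0.6832

Since p-value > α = 0.05, we fail to reject H₀.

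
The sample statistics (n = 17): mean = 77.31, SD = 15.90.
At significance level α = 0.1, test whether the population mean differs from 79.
One-sample t-test:
H₀: μ = 79
H₁: μ ≠ 79
df = n - 1 = 16
t = (x̄ - μ₀) / (s/√n) = (77.31 - 79) / (15.90/√17) = -0.438
p-value = 0.6671

Since p-value > α = 0.1, we fail to reject H₀.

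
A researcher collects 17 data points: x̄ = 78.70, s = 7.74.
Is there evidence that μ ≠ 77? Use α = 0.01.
One-sample t-test:
H₀: μ = 77
H₁: μ ≠ 77
df = n - 1 = 16
t = (x̄ - μ₀) / (s/√n) = (78.70 - 77) / (7.74/√17) = 0.906
p-value = 0.3786

Since p-value > α = 0.01, we fail to reject H₀.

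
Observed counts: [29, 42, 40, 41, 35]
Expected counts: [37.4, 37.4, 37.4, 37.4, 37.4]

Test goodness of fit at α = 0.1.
Chi-square goodness of fit test:
H₀: observed counts match expected distribution
H₁: observed counts differ from expected distribution
df = k - 1 = 4
χ² = Σ(O - E)²/E
   = (29 - 37.4)²/37.4 + (42 - 37.4)²/37.4 + (40 - 37.4)²/37.4 + (41 - 37.4)²/37.4 + (35 - 37.4)²/37.4
   = 1.887 + 0.566 + 0.181 + 0.347 + 0.154
   = 3.13
p-value = 0.5357

Since p-value > α = 0.1, we fail to reject H₀.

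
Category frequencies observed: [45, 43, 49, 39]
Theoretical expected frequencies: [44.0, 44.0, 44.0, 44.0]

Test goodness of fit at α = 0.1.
Chi-square goodness of fit test:
H₀: observed counts match expected distribution
H₁: observed counts differ from expected distribution
df = k - 1 = 3
χ² = Σ(O - E)²/E
   = (45 - 44.0)²/44.0 + (43 - 44.0)²/44.0 + (49 - 44.0)²/44.0 + (39 - 44.0)²/44.0
   = 0.023 + 0.023 + 0.568 + 0.568
   = 1.18
p-value = 0.7574

Since p-value > α = 0.1, we fail to reject H₀.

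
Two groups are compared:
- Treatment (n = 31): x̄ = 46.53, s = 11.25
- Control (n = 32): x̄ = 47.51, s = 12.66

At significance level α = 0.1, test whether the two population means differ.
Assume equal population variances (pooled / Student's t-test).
Student's two-sample t-test (equal variances):
H₀: μ₁ = μ₂
H₁: μ₁ ≠ μ₂
df = n₁ + n₂ - 2 = 61
Pooled variance s_p² = [(n₁-1)s₁² + (n₂-1)s₂²] / (n₁ + n₂ - 2) = [(30)(11.25²) + (31)(12.66²)] / 61 = 143.6954
SE = √(s_p²(1/n₁ + 1/n₂)) = √(143.6954 × (1/31 + 1/32)) = 3.0209
t = (x̄₁ - x̄₂) / SE = (46.53 - 47.51) / 3.0209 = -0.98 / 3.0209 = -0.324
p-value = 0.7467

Since p-value > α = 0.1, we fail to reject H₀.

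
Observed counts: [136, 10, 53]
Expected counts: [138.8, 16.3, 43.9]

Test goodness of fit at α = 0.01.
Chi-square goodness of fit test:
H₀: observed counts match expected distribution
H₁: observed counts differ from expected distribution
df = k - 1 = 2
χ² = Σ(O - E)²/E
   = (136 - 138.8)²/138.8 + (10 - 16.3)²/16.3 + (53 - 43.9)²/43.9
   = 0.056 + 2.435 + 1.886
   = 4.38
p-value = 0.1120

Since p-value > α = 0.01, we fail to reject H₀.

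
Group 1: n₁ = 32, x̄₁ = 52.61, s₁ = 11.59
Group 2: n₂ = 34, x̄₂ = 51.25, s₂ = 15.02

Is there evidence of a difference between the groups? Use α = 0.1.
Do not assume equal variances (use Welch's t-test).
Welch's two-sample t-test:
H₀: μ₁ = μ₂
H₁: μ₁ ≠ μ₂
s₁²/n₁ = 11.59²/32 = 4.1978,  s₂²/n₂ = 15.02²/34 = 6.6353
SE = √(s₁²/n₁ + s₂²/n₂) = √(4.1978 + 6.6353) = 3.2914
df (Welch-Satterthwaite) = (s₁²/n₁ + s₂²/n₂)² / [(s₁²/n₁)²/(n₁-1) + (s₂²/n₂)²/(n₂-1)] ≈ 61.68
t = (x̄₁ - x̄₂) / SE = (52.61 - 51.25) / 3.2914 = 1.36 / 3.2914 = 0.413
p-value = 0.6809

Since p-value > α = 0.1, we fail to reject H₀.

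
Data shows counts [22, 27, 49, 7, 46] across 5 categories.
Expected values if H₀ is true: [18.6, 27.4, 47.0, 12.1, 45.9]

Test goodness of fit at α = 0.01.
Chi-square goodness of fit test:
H₀: observed counts match expected distribution
H₁: observed counts differ from expected distribution
df = k - 1 = 4
χ² = Σ(O - E)²/E
   = (22 - 18.6)²/18.6 + (27 - 27.4)²/27.4 + (49 - 47.0)²/47.0 + (7 - 12.1)²/12.1 + (46 - 45.9)²/45.9
   = 0.622 + 0.006 + 0.085 + 2.150 + 0.000
   = 2.86
p-value = 0.5811

Since p-value > α = 0.01, we fail to reject H₀.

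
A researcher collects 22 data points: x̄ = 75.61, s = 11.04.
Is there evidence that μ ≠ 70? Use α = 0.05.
One-sample t-test:
H₀: μ = 70
H₁: μ ≠ 70
df = n - 1 = 21
t = (x̄ - μ₀) / (s/√n) = (75.61 - 70) / (11.04/√22) = 2.383
p-value = 0.0267

Since p-value < α = 0.05, we reject H₀.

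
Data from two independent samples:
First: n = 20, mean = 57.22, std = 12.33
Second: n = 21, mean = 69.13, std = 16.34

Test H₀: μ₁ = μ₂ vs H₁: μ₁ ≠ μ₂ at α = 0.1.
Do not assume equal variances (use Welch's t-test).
Welch's two-sample t-test:
H₀: μ₁ = μ₂
H₁: μ₁ ≠ μ₂
s₁²/n₁ = 12.33²/20 = 7.6014,  s₂²/n₂ = 16.34²/21 = 12.7141
SE = √(s₁²/n₁ + s₂²/n₂) = √(7.6014 + 12.7141) = 4.5073
df (Welch-Satterthwaite) = (s₁²/n₁ + s₂²/n₂)² / [(s₁²/n₁)²/(n₁-1) + (s₂²/n₂)²/(n₂-1)] ≈ 37.10
t = (x̄₁ - x̄₂) / SE = (57.22 - 69.13) / 4.5073 = -11.91 / 4.5073 = -2.642
p-value = 0.0120

Since p-value < α = 0.1, we reject H₀.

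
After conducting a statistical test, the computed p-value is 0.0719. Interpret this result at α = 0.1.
Since p = 0.0719 < α = 0.1, reject H₀.
There is sufficient evidence to reject the null hypothesis; the result is statistically significant at the 0.1 level.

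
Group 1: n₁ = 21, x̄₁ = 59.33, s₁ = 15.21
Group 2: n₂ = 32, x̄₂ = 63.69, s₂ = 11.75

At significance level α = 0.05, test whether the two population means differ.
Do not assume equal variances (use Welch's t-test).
Welch's two-sample t-test:
H₀: μ₁ = μ₂
H₁: μ₁ ≠ μ₂
s₁²/n₁ = 15.21²/21 = 11.0164,  s₂²/n₂ = 11.75²/32 = 4.3145
SE = √(s₁²/n₁ + s₂²/n₂) = √(11.0164 + 4.3145) = 3.9155
df (Welch-Satterthwaite) = (s₁²/n₁ + s₂²/n₂)² / [(s₁²/n₁)²/(n₁-1) + (s₂²/n₂)²/(n₂-1)] ≈ 35.25
t = (x̄₁ - x̄₂) / SE = (59.33 - 63.69) / 3.9155 = -4.36 / 3.9155 = -1.114
p-value = 0.2730

Since p-value > α = 0.05, we fail to reject H₀.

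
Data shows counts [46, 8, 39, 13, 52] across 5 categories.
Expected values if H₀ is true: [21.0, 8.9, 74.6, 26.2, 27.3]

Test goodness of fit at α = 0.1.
Chi-square goodness of fit test:
H₀: observed counts match expected distribution
H₁: observed counts differ from expected distribution
df = k - 1 = 4
χ² = Σ(O - E)²/E
   = (46 - 21.0)²/21.0 + (8 - 8.9)²/8.9 + (39 - 74.6)²/74.6 + (13 - 26.2)²/26.2 + (52 - 27.3)²/27.3
   = 29.762 + 0.091 + 16.989 + 6.650 + 22.348
   = 75.84
p-value < 0.0001

Since p-value < α = 0.1, we reject H₀.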